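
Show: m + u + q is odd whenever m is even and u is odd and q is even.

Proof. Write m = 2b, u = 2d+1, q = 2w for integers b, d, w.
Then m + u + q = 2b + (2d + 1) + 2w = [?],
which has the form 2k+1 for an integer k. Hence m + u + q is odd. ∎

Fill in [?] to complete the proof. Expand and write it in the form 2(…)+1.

2(b + d + w) + 1

2b + (2d + 1) + 2w = 2b + 2d + 2w + 1
= 2(b + d + w) + 1.
Since b + d + w is an integer, the sum is of the form 2k+1 for an integer k.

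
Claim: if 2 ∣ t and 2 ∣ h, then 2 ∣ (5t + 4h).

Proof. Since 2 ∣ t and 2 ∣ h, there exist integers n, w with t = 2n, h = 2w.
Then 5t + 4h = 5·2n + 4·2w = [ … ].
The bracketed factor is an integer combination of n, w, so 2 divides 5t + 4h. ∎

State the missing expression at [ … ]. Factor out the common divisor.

Each term has a factor of 2: 5·2n + 4·2w = 2·(5n + 4w).
Since 5n + 4w is an integer, 2 ∣ (5t + 4h).

2(5n + 4w)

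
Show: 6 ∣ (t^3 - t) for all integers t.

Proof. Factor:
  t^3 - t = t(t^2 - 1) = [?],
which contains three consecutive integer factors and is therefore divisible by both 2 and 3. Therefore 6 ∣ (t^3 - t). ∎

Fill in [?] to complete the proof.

t(t^2 - 1) = t(t - 1)(t + 1) = (t - 1)t(t + 1).
These three factors are consecutive integers, so their product is divisible by 6.

(t - 1)t(t + 1)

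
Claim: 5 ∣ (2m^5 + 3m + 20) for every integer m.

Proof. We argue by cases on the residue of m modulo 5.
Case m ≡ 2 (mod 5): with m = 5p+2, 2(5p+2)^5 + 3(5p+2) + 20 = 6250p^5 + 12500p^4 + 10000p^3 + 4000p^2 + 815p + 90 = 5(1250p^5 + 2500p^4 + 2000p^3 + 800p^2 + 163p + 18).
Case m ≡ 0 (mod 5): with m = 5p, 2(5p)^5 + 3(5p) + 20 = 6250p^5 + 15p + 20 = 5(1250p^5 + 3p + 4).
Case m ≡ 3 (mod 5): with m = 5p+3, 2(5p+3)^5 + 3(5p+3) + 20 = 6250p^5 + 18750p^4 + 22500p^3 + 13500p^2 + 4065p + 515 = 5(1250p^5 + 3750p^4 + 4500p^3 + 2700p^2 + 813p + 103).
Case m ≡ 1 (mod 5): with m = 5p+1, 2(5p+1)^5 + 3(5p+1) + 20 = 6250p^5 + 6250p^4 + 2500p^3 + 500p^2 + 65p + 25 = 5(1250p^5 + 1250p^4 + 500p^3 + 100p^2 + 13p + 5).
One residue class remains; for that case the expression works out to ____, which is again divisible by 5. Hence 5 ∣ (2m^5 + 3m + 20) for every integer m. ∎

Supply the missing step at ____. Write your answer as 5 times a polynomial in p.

The residues treated are {2, 0, 3, 1}, so the missing case is m ≡ 4 (mod 5); write m = 5p+4.
Then 2(5p+4)^5 + 3(5p+4) + 20 = 6250p^5 + 25000p^4 + 40000p^3 + 32000p^2 + 12815p + 2080 = 5(1250p^5 + 5000p^4 + 8000p^3 + 6400p^2 + 2563p + 416).

5(1250p^5 + 5000p^4 + 8000p^3 + 6400p^2 + 2563p + 416)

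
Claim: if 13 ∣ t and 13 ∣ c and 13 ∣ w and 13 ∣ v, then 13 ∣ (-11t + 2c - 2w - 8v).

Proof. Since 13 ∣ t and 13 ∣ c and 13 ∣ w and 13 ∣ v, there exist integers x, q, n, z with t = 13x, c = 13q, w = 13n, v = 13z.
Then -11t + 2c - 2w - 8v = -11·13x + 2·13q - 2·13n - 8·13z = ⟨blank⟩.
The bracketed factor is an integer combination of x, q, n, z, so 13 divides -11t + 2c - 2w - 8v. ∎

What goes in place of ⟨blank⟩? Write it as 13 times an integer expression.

Each term has a factor of 13: -11·13x + 2·13q - 2·13n - 8·13z = 13·(-2n + 2q - 11x - 8z).
Since -2n + 2q - 11x - 8z is an integer, 13 ∣ (-11t + 2c - 2w - 8v).

13(-2n + 2q - 11x - 8z)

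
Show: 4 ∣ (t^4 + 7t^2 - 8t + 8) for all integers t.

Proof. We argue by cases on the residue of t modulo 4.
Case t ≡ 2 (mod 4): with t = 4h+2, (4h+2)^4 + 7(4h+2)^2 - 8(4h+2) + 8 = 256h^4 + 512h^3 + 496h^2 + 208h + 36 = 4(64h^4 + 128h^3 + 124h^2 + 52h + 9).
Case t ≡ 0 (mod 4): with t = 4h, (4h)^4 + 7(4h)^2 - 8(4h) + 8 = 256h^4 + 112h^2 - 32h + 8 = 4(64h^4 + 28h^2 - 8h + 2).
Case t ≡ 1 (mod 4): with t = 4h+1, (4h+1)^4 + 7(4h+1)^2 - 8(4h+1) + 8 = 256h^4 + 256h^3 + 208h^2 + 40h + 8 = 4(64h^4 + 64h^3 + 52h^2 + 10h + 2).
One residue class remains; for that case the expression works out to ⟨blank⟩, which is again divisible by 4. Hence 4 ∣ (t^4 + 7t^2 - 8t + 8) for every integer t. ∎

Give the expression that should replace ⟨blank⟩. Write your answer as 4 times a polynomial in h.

The residues treated are {2, 0, 1}, so the missing case is t ≡ 3 (mod 4); write t = 4h+3.
Then (4h+3)^4 + 7(4h+3)^2 - 8(4h+3) + 8 = 256h^4 + 768h^3 + 976h^2 + 568h + 128 = 4(64h^4 + 192h^3 + 244h^2 + 142h + 32).

4(64h^4 + 192h^3 + 244h^2 + 142h + 32)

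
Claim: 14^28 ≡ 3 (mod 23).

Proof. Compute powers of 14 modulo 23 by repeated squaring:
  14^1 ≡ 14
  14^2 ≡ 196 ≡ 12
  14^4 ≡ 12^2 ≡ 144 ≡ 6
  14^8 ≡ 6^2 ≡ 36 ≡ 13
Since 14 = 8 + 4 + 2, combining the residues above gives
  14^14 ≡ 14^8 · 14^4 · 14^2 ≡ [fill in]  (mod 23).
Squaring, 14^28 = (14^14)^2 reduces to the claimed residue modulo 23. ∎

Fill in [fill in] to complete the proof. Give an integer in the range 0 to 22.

16

Multiply the listed residues: 13 · 6 · 12 = 78 → 936.
Reducing modulo 23: 936 = 40·23 + 16, so 14^14 ≡ 16.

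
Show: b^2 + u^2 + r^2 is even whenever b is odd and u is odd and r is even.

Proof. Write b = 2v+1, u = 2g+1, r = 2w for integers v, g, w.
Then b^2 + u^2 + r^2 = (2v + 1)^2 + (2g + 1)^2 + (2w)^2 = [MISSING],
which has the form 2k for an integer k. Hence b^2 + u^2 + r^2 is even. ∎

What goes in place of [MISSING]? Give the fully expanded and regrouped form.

Expanding: (2v + 1)^2 + (2g + 1)^2 + (2w)^2 = 4g^2 + 4g + 4v^2 + 4v + 4w^2 + 2.
Every term is even; pulling out the factor of 2 gives 2(2g^2 + 2g + 2v^2 + 2v + 2w^2 + 1).

2(2g^2 + 2g + 2v^2 + 2v + 2w^2 + 1)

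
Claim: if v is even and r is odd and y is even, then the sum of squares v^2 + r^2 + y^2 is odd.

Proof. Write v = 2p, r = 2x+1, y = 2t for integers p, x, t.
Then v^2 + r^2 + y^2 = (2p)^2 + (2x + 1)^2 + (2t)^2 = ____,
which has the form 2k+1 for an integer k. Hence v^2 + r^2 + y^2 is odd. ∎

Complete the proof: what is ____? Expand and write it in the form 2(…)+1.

2(2p^2 + 2t^2 + 2x^2 + 2x) + 1

(2p)^2 + (2x + 1)^2 + (2t)^2 = 4p^2 + 4t^2 + 4x^2 + 4x + 1
= 2(2p^2 + 2t^2 + 2x^2 + 2x) + 1.
Since 2p^2 + 2t^2 + 2x^2 + 2x is an integer, the sum of squares is of the form 2k+1 for an integer k.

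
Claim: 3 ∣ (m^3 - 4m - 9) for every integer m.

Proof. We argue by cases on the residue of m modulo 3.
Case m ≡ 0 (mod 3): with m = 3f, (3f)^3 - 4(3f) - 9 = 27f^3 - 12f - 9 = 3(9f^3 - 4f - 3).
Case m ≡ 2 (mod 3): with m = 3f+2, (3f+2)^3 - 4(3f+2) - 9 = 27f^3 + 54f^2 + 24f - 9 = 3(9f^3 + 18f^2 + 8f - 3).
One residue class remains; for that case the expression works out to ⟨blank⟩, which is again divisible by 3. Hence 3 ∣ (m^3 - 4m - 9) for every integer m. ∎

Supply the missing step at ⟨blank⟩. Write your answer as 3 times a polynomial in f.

The residues treated are {0, 2}, so the missing case is m ≡ 1 (mod 3); write m = 3f+1.
Then (3f+1)^3 - 4(3f+1) - 9 = 27f^3 + 27f^2 - 3f - 12 = 3(9f^3 + 9f^2 - f - 4).

3(9f^3 + 9f^2 - f - 4)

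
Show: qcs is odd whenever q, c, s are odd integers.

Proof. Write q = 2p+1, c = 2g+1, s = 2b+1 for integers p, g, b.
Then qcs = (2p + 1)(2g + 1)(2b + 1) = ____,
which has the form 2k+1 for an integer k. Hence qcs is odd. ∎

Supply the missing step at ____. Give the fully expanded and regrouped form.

Expanding: (2p + 1)(2g + 1)(2b + 1) = 8bgp + 4bg + 4bp + 2b + 4gp + 2g + 2p + 1.
Every term except the constant is even, so this is 2(4bgp + 2bg + 2bp + b + 2gp + g + p) + 1,
and 4bgp + 2bg + 2bp + b + 2gp + g + p ∈ ℤ gives the required form.

2(4bgp + 2bg + 2bp + b + 2gp + g + p) + 1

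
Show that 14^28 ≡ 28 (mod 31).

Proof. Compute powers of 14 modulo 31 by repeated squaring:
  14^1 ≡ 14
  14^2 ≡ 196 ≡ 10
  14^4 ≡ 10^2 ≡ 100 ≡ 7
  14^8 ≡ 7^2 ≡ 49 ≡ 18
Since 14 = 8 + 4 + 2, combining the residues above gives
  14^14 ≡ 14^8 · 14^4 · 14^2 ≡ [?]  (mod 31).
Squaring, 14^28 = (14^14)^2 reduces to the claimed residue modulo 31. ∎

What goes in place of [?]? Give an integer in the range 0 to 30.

Multiply the listed residues: 18 · 7 · 10 = 126 → 1260.
Reducing modulo 31: 1260 = 40·31 + 20, so 14^14 ≡ 20.

20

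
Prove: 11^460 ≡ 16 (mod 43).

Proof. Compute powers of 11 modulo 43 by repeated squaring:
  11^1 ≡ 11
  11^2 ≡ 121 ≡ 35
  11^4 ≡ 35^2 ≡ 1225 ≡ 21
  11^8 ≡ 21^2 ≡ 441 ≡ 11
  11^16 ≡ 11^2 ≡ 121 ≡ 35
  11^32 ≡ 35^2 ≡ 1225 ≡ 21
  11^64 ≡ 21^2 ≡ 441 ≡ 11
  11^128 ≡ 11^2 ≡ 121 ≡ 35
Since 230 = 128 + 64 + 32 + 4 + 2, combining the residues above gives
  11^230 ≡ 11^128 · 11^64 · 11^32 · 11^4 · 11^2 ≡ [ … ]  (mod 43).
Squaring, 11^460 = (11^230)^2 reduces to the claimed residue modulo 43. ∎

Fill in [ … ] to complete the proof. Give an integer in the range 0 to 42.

Multiply the listed residues: 35 · 11 · 21 · 21 · 35 = 385 → 8085 → 169785 → 5942475.
Reducing modulo 43: 5942475 = 138197·43 + 4, so 11^230 ≡ 4.

4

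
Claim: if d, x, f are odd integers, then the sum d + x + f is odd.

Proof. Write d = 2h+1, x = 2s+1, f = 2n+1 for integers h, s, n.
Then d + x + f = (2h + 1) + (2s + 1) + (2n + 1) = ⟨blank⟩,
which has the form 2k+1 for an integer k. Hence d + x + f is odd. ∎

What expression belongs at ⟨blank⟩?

2(h + n + s + 1) + 1

(2h + 1) + (2s + 1) + (2n + 1) = 2h + 2n + 2s + 3
= 2(h + n + s + 1) + 1.
Since h + n + s + 1 is an integer, the sum is of the form 2k+1 for an integer k.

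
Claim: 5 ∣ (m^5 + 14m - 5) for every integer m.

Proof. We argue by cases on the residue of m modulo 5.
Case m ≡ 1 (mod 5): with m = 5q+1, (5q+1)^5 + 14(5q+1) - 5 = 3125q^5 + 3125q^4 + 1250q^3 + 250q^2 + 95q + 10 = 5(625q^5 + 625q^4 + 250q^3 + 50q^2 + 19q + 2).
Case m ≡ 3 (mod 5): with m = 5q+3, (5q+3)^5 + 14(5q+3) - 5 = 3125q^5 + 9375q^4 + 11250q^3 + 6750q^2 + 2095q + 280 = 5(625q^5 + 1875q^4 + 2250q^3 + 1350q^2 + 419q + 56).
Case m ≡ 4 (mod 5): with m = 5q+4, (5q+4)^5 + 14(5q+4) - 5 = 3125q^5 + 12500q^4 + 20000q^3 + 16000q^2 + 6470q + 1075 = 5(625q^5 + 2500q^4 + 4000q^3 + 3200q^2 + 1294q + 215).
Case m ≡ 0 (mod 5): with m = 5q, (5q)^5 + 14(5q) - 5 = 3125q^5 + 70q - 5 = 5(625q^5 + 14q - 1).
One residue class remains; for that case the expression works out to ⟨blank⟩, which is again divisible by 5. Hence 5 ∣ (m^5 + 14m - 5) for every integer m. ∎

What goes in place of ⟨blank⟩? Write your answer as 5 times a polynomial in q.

5(625q^5 + 1250q^4 + 1000q^3 + 400q^2 + 94q + 11)

Only m ≡ 2 (mod 5) is unaccounted for. Put m = 5q+2:
(5q+2)^5 + 14(5q+2) - 5 expands to 3125q^5 + 6250q^4 + 5000q^3 + 2000q^2 + 470q + 55,
and factoring out 5 leaves 5(625q^5 + 1250q^4 + 1000q^3 + 400q^2 + 94q + 11).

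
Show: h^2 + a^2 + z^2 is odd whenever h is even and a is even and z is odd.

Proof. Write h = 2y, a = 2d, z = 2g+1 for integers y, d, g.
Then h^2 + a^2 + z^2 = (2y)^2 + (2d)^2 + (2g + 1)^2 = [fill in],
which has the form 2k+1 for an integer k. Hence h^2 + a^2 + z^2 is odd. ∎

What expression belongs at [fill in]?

(2y)^2 + (2d)^2 + (2g + 1)^2 = 4d^2 + 4g^2 + 4g + 4y^2 + 1
= 2(2d^2 + 2g^2 + 2g + 2y^2) + 1.
Since 2d^2 + 2g^2 + 2g + 2y^2 is an integer, the sum of squares is of the form 2k+1 for an integer k.

2(2d^2 + 2g^2 + 2g + 2y^2) + 1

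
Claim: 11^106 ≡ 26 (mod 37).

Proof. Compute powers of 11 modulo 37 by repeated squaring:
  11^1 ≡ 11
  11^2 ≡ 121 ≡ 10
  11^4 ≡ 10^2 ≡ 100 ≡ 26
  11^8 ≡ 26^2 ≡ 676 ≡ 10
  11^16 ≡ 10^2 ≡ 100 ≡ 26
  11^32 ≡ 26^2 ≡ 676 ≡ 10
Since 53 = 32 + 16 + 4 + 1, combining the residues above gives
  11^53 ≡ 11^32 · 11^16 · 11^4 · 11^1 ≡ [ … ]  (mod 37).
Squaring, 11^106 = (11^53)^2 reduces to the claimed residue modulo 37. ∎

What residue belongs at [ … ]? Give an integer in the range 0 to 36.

27

Multiply the listed residues: 10 · 26 · 26 · 11 = 260 → 6760 → 74360.
Reducing modulo 37: 74360 = 2009·37 + 27, so 11^53 ≡ 27.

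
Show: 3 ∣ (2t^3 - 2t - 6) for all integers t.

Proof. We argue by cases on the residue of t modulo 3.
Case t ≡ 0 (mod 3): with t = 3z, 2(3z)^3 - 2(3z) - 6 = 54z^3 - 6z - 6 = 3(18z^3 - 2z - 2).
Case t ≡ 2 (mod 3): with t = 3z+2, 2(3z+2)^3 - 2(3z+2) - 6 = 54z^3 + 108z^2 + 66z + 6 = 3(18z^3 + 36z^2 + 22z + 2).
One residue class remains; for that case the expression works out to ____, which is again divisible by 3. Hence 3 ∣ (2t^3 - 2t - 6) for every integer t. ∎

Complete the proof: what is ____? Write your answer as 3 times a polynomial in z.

The residues treated are {0, 2}, so the missing case is t ≡ 1 (mod 3); write t = 3z+1.
Then 2(3z+1)^3 - 2(3z+1) - 6 = 54z^3 + 54z^2 + 12z - 6 = 3(18z^3 + 18z^2 + 4z - 2).

3(18z^3 + 18z^2 + 4z - 2)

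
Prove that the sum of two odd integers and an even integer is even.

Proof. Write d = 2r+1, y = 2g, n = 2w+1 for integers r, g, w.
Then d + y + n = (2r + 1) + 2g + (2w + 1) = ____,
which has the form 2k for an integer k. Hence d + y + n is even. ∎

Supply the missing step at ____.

2(g + r + w + 1)

Expanding: (2r + 1) + 2g + (2w + 1) = 2g + 2r + 2w + 2.
Every term is even; pulling out the factor of 2 gives 2(g + r + w + 1).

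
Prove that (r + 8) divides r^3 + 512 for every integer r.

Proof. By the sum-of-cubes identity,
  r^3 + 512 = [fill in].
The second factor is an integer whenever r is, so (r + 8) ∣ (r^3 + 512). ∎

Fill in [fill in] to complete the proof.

Polynomial division of r^3 + 512 by r + 8 leaves remainder 0 and quotient r^2 - 8r + 64.
Hence r^3 + 512 = (r + 8)(r^2 - 8r + 64).

(r + 8)(r^2 - 8r + 64)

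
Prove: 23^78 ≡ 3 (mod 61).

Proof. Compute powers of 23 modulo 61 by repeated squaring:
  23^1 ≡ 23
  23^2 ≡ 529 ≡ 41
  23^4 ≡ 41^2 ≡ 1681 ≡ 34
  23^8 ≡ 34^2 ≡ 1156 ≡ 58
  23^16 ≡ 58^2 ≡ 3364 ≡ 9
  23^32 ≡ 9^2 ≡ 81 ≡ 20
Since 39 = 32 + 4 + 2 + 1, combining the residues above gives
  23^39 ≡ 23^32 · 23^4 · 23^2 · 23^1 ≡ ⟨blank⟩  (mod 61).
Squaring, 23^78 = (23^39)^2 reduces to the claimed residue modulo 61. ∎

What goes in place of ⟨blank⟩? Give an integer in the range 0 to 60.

Multiply the listed residues: 20 · 34 · 41 · 23 = 680 → 27880 → 641240.
Reducing modulo 61: 641240 = 10512·61 + 8, so 23^39 ≡ 8.

8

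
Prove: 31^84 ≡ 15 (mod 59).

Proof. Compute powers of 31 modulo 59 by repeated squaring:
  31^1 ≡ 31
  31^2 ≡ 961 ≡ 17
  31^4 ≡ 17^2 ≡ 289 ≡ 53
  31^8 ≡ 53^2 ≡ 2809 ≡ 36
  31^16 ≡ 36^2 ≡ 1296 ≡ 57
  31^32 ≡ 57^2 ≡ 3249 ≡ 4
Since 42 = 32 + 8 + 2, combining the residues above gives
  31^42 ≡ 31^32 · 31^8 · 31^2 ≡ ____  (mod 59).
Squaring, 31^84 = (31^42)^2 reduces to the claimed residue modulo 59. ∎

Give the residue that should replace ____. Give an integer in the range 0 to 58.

31^32 · 31^8 · 31^2 ≡ 4 · 36 · 17 = 2448.
2448 mod 59 = 29, so 31^42 ≡ 29 (mod 59).

29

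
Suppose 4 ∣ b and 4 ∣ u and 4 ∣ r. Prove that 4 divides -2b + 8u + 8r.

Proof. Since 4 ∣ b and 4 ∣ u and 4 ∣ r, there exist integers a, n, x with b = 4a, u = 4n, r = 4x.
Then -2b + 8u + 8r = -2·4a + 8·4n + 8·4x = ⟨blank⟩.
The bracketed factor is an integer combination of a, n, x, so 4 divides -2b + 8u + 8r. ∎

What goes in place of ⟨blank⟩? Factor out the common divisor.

4(-2a + 8n + 8x)

Pull the common 4 out of every term: -2·4a + 8·4n + 8·4x = 4(-2a + 8n + 8x).
-2a + 8n + 8x is an integer, which exhibits the divisibility.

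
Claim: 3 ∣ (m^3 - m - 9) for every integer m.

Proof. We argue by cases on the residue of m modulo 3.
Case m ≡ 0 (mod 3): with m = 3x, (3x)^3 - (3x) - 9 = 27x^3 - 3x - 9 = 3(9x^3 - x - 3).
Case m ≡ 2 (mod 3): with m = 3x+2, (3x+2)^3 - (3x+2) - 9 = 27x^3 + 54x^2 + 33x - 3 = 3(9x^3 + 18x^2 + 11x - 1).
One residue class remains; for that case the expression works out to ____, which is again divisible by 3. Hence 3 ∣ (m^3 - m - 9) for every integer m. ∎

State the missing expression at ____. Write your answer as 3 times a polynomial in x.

3(9x^3 + 9x^2 + 2x - 3)

Only m ≡ 1 (mod 3) is unaccounted for. Put m = 3x+1:
(3x+1)^3 - (3x+1) - 9 expands to 27x^3 + 27x^2 + 6x - 9,
and factoring out 3 leaves 3(9x^3 + 9x^2 + 2x - 3).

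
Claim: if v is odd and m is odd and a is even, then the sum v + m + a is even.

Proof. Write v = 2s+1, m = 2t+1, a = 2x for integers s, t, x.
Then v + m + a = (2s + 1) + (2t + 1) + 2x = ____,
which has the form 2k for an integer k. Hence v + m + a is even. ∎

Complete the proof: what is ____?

2(s + t + x + 1)

(2s + 1) + (2t + 1) + 2x = 2s + 2t + 2x + 2
= 2(s + t + x + 1).
Since s + t + x + 1 is an integer, the sum is of the form 2k for an integer k.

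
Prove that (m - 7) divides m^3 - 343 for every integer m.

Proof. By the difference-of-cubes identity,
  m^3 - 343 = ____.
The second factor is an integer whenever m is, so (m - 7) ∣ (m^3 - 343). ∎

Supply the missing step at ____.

Polynomial division of m^3 - 343 by m - 7 leaves remainder 0 and quotient m^2 + 7m + 49.
Hence m^3 - 343 = (m - 7)(m^2 + 7m + 49).

(m - 7)(m^2 + 7m + 49)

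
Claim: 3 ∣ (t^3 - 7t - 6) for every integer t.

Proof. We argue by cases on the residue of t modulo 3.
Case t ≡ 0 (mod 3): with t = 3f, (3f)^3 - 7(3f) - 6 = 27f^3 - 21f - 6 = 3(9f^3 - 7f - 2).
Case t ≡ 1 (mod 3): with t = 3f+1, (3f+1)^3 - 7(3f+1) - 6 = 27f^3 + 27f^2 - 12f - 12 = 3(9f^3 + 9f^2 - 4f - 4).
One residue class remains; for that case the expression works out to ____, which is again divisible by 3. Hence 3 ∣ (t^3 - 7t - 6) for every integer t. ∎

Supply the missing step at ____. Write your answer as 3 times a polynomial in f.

The residues treated are {0, 1}, so the missing case is t ≡ 2 (mod 3); write t = 3f+2.
Then (3f+2)^3 - 7(3f+2) - 6 = 27f^3 + 54f^2 + 15f - 12 = 3(9f^3 + 18f^2 + 5f - 4).

3(9f^3 + 18f^2 + 5f - 4)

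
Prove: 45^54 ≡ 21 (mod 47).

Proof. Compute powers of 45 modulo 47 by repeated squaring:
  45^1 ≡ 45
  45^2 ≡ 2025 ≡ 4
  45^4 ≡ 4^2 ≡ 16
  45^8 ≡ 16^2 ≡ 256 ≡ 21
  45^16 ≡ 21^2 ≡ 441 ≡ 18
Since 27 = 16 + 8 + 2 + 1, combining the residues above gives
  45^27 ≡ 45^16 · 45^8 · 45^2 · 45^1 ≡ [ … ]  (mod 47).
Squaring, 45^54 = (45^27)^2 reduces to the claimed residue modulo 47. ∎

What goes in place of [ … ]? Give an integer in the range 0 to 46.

45^16 · 45^8 · 45^2 · 45^1 ≡ 18 · 21 · 4 · 45 = 68040.
68040 mod 47 = 31, so 45^27 ≡ 31 (mod 47).

31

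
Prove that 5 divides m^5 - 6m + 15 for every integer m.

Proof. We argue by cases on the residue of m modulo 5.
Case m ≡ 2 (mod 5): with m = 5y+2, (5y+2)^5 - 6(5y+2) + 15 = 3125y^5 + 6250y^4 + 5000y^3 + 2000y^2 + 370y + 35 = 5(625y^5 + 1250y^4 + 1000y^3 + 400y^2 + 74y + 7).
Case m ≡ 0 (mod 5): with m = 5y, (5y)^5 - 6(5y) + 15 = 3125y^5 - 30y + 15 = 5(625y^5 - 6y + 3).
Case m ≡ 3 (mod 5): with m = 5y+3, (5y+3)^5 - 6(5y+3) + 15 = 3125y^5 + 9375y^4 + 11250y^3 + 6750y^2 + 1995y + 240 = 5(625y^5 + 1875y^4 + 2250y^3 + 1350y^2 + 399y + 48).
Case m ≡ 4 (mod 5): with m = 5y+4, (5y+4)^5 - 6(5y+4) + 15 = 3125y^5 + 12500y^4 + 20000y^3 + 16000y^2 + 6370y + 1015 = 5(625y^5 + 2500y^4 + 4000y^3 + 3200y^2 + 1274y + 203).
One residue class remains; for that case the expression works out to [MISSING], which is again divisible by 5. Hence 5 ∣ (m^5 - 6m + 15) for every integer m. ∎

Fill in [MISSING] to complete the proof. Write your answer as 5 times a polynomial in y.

Only m ≡ 1 (mod 5) is unaccounted for. Put m = 5y+1:
(5y+1)^5 - 6(5y+1) + 15 expands to 3125y^5 + 3125y^4 + 1250y^3 + 250y^2 - 5y + 10,
and factoring out 5 leaves 5(625y^5 + 625y^4 + 250y^3 + 50y^2 - y + 2).

5(625y^5 + 625y^4 + 250y^3 + 50y^2 - y + 2)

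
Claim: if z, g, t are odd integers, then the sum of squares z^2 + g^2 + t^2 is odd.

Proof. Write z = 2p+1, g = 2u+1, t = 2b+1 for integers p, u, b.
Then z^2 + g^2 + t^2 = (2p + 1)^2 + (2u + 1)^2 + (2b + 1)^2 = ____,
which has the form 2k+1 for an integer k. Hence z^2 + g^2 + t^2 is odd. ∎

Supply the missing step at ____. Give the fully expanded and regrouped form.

(2p + 1)^2 + (2u + 1)^2 + (2b + 1)^2 = 4b^2 + 4b + 4p^2 + 4p + 4u^2 + 4u + 3
= 2(2b^2 + 2b + 2p^2 + 2p + 2u^2 + 2u + 1) + 1.
Since 2b^2 + 2b + 2p^2 + 2p + 2u^2 + 2u + 1 is an integer, the sum of squares is of the form 2k+1 for an integer k.

2(2b^2 + 2b + 2p^2 + 2p + 2u^2 + 2u + 1) + 1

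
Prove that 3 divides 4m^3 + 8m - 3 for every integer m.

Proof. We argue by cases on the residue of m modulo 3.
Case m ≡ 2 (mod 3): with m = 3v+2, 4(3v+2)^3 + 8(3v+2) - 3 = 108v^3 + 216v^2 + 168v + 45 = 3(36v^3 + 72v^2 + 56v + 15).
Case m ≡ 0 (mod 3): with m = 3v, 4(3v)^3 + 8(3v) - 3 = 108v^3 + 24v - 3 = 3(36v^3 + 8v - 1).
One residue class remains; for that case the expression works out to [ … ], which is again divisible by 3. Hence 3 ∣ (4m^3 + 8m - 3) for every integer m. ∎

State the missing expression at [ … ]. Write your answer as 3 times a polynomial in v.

3(36v^3 + 36v^2 + 20v + 3)

Only m ≡ 1 (mod 3) is unaccounted for. Put m = 3v+1:
4(3v+1)^3 + 8(3v+1) - 3 expands to 108v^3 + 108v^2 + 60v + 9,
and factoring out 3 leaves 3(36v^3 + 36v^2 + 20v + 3).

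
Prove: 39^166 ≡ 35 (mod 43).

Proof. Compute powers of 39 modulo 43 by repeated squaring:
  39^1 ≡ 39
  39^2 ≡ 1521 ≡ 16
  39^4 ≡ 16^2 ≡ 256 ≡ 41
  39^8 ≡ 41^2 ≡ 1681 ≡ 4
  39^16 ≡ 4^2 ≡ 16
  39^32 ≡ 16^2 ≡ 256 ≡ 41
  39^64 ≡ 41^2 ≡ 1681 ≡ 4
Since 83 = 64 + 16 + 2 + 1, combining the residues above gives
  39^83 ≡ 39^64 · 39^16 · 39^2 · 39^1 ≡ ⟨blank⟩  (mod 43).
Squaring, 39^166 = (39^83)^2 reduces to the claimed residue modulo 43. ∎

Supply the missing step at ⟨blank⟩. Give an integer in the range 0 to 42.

39^64 · 39^16 · 39^2 · 39^1 ≡ 4 · 16 · 16 · 39 = 39936.
39936 mod 43 = 32, so 39^83 ≡ 32 (mod 43).

32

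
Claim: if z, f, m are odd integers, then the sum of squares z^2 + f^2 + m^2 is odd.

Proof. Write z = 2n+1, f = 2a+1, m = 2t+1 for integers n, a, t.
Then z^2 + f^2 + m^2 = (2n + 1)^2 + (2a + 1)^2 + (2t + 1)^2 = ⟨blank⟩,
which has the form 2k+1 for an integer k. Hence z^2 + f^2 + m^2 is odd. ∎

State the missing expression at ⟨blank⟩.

2(2a^2 + 2a + 2n^2 + 2n + 2t^2 + 2t + 1) + 1

Expanding: (2n + 1)^2 + (2a + 1)^2 + (2t + 1)^2 = 4a^2 + 4a + 4n^2 + 4n + 4t^2 + 4t + 3.
Every term except the constant is even, so this is 2(2a^2 + 2a + 2n^2 + 2n + 2t^2 + 2t + 1) + 1,
and 2a^2 + 2a + 2n^2 + 2n + 2t^2 + 2t + 1 ∈ ℤ gives the required form.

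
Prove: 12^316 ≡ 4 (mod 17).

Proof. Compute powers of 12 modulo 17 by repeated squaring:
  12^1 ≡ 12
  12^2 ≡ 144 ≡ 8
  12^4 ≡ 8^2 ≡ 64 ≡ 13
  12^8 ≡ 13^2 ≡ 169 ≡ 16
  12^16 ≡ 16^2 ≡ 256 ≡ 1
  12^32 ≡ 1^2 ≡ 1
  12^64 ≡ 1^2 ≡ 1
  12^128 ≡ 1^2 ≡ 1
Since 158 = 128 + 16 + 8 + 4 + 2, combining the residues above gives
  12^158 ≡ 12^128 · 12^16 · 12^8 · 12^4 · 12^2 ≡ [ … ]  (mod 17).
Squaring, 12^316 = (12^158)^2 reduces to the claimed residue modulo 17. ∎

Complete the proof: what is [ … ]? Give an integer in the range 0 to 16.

Multiply the listed residues: 1 · 1 · 16 · 13 · 8 = 1 → 16 → 208 → 1664.
Reducing modulo 17: 1664 = 97·17 + 15, so 12^158 ≡ 15.

15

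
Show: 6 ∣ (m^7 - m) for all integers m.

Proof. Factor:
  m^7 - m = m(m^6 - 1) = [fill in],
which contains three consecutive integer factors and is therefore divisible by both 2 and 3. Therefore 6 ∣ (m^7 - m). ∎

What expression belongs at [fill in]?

(m - 1)m(m + 1)(m^4 + m^2 + 1)

m^6 - 1 = (m^2 - 1)(m^4 + m^2 + 1), and m^2 - 1 = (m-1)(m+1).
So m(m^6 - 1) = (m - 1)m(m + 1)(m^4 + m^2 + 1).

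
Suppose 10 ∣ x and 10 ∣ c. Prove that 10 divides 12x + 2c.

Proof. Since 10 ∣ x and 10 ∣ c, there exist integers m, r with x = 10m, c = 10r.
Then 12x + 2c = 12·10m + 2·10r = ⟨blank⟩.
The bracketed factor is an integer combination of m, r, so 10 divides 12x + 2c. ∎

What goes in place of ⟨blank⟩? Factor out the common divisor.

Each term has a factor of 10: 12·10m + 2·10r = 10·(12m + 2r).
Since 12m + 2r is an integer, 10 ∣ (12x + 2c).

10(12m + 2r)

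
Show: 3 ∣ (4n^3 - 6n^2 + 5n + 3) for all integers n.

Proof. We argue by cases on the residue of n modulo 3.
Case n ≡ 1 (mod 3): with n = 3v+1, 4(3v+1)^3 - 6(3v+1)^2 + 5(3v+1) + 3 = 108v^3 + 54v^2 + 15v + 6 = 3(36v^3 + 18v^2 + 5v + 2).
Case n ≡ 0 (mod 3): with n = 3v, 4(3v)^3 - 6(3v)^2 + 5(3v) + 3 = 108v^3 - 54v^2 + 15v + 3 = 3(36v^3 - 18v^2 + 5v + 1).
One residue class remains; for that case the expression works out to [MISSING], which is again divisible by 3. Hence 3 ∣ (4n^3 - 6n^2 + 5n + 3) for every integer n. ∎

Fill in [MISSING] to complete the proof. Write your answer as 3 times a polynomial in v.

Only n ≡ 2 (mod 3) is unaccounted for. Put n = 3v+2:
4(3v+2)^3 - 6(3v+2)^2 + 5(3v+2) + 3 expands to 108v^3 + 162v^2 + 87v + 21,
and factoring out 3 leaves 3(36v^3 + 54v^2 + 29v + 7).

3(36v^3 + 54v^2 + 29v + 7)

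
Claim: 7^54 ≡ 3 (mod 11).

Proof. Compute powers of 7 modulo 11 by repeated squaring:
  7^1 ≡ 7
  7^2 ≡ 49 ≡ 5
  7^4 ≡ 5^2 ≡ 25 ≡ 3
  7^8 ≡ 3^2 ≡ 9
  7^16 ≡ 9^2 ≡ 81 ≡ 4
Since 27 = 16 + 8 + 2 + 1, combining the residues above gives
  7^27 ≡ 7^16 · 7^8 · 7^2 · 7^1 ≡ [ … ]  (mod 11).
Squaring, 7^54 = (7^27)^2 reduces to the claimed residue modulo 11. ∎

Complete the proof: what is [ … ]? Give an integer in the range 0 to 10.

6

Multiply the listed residues: 4 · 9 · 5 · 7 = 36 → 180 → 1260.
Reducing modulo 11: 1260 = 114·11 + 6, so 7^27 ≡ 6.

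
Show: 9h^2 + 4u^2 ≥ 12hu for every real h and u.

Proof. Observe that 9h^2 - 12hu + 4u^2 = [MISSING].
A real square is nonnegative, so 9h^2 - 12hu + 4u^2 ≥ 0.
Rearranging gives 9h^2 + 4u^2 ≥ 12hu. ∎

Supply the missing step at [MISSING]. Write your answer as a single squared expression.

The leading and trailing coefficients are 3^2 and 2^2, and 12 = 2·3·2, so the trinomial is (3h - 2u)^2.
Hence 9h^2 - 12hu + 4u^2 ≥ 0.

(3h - 2u)^2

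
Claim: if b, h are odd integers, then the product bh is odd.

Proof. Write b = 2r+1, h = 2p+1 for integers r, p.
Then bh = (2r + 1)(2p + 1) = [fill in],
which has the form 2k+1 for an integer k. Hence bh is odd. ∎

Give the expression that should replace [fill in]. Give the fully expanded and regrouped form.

Expanding: (2r + 1)(2p + 1) = 4pr + 2p + 2r + 1.
Every term except the constant is even, so this is 2(2pr + p + r) + 1,
and 2pr + p + r ∈ ℤ gives the required form.

2(2pr + p + r) + 1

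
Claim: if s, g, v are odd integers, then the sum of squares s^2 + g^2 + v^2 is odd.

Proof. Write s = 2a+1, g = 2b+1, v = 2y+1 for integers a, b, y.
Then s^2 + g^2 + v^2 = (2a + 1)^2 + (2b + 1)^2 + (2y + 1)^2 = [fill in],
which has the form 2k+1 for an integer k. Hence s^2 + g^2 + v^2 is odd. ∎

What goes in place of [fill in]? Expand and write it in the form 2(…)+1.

Expanding: (2a + 1)^2 + (2b + 1)^2 + (2y + 1)^2 = 4a^2 + 4a + 4b^2 + 4b + 4y^2 + 4y + 3.
Every term except the constant is even, so this is 2(2a^2 + 2a + 2b^2 + 2b + 2y^2 + 2y + 1) + 1,
and 2a^2 + 2a + 2b^2 + 2b + 2y^2 + 2y + 1 ∈ ℤ gives the required form.

2(2a^2 + 2a + 2b^2 + 2b + 2y^2 + 2y + 1) + 1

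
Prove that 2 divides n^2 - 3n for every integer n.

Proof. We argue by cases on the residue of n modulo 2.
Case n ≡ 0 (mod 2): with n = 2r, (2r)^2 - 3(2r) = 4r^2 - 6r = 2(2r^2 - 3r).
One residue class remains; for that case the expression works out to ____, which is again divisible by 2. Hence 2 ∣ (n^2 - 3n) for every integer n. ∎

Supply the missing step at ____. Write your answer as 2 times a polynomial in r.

Only n ≡ 1 (mod 2) is unaccounted for. Put n = 2r+1:
(2r+1)^2 - 3(2r+1) expands to 4r^2 - 2r - 2,
and factoring out 2 leaves 2(2r^2 - r - 1).

2(2r^2 - r - 1)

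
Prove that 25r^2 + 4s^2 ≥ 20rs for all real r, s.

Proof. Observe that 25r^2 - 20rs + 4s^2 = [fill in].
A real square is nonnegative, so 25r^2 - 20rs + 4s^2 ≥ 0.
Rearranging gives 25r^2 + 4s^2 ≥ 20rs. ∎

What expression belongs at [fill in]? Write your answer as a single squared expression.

(5r - 2s)^2

The leading and trailing coefficients are 5^2 and 2^2, and 20 = 2·5·2, so the trinomial is (5r - 2s)^2.
Hence 25r^2 - 20rs + 4s^2 ≥ 0.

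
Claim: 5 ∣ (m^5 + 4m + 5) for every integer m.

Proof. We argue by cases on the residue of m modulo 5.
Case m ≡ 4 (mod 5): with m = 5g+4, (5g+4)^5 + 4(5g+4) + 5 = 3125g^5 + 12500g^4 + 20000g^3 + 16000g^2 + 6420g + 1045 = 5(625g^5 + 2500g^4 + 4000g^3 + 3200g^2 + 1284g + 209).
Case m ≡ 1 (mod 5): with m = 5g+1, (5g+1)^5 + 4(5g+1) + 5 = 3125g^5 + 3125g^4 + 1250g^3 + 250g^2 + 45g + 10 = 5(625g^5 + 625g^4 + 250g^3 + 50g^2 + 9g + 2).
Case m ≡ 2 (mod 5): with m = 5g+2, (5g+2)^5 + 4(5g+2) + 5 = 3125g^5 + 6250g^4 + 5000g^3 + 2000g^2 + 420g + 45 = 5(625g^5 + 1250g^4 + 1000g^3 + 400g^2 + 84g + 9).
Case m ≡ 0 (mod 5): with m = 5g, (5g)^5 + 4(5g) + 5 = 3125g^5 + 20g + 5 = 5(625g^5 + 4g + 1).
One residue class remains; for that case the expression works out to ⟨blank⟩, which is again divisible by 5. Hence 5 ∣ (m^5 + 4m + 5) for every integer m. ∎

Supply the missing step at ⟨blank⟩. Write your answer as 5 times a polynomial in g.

The residues treated are {4, 1, 2, 0}, so the missing case is m ≡ 3 (mod 5); write m = 5g+3.
Then (5g+3)^5 + 4(5g+3) + 5 = 3125g^5 + 9375g^4 + 11250g^3 + 6750g^2 + 2045g + 260 = 5(625g^5 + 1875g^4 + 2250g^3 + 1350g^2 + 409g + 52).

5(625g^5 + 1875g^4 + 2250g^3 + 1350g^2 + 409g + 52)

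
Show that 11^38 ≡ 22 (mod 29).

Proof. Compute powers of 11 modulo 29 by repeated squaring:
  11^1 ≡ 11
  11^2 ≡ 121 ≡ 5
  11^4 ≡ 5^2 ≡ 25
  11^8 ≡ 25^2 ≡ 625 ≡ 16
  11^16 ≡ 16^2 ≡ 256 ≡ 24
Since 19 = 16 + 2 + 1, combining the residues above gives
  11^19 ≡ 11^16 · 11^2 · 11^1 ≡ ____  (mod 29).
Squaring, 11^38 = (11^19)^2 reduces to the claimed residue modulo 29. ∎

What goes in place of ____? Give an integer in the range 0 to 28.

15

11^16 · 11^2 · 11^1 ≡ 24 · 5 · 11 = 1320.
1320 mod 29 = 15, so 11^19 ≡ 15 (mod 29).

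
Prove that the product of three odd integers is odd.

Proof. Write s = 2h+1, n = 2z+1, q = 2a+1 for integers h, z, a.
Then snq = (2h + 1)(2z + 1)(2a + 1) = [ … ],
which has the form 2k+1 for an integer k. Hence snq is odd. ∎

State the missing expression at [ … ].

(2h + 1)(2z + 1)(2a + 1) = 8ahz + 4ah + 4az + 2a + 4hz + 2h + 2z + 1
= 2(4ahz + 2ah + 2az + a + 2hz + h + z) + 1.
Since 4ahz + 2ah + 2az + a + 2hz + h + z is an integer, the product is of the form 2k+1 for an integer k.

2(4ahz + 2ah + 2az + a + 2hz + h + z) + 1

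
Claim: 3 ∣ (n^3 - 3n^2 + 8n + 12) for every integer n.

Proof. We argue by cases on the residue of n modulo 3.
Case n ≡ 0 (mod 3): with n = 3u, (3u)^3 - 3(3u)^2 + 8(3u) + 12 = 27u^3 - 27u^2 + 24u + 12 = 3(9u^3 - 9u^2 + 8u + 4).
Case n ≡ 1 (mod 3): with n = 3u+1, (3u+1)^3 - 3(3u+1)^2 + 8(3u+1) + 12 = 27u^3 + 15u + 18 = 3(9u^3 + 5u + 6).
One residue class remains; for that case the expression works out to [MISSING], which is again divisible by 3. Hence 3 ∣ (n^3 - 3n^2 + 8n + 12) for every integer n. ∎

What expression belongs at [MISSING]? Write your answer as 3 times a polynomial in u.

3(9u^3 + 9u^2 + 8u + 8)

The residues treated are {0, 1}, so the missing case is n ≡ 2 (mod 3); write n = 3u+2.
Then (3u+2)^3 - 3(3u+2)^2 + 8(3u+2) + 12 = 27u^3 + 27u^2 + 24u + 24 = 3(9u^3 + 9u^2 + 8u + 8).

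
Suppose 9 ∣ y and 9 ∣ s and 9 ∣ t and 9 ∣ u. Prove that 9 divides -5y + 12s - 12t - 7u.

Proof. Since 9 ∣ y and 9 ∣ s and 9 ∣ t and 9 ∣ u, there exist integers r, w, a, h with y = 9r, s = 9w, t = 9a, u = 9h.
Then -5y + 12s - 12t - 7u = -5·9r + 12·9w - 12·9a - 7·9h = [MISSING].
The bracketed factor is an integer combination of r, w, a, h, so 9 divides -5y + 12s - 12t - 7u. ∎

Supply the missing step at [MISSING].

Each term has a factor of 9: -5·9r + 12·9w - 12·9a - 7·9h = 9·(-12a - 7h - 5r + 12w).
Since -12a - 7h - 5r + 12w is an integer, 9 ∣ (-5y + 12s - 12t - 7u).

9(-12a - 7h - 5r + 12w)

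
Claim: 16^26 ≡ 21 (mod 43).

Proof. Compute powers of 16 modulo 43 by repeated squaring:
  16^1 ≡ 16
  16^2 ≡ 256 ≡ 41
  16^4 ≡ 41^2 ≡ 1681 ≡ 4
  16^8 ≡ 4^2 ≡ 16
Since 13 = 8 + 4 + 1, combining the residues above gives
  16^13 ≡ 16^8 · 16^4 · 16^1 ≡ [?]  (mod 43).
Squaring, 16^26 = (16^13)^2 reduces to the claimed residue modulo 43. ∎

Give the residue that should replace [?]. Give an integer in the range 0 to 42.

16^8 · 16^4 · 16^1 ≡ 16 · 4 · 16 = 1024.
1024 mod 43 = 35, so 16^13 ≡ 35 (mod 43).

35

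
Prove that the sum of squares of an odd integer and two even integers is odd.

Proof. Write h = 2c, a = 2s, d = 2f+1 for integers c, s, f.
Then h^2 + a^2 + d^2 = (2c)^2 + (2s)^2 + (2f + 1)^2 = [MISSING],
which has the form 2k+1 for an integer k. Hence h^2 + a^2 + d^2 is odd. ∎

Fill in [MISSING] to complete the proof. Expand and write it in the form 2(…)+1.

Expanding: (2c)^2 + (2s)^2 + (2f + 1)^2 = 4c^2 + 4f^2 + 4f + 4s^2 + 1.
Every term except the constant is even, so this is 2(2c^2 + 2f^2 + 2f + 2s^2) + 1,
and 2c^2 + 2f^2 + 2f + 2s^2 ∈ ℤ gives the required form.

2(2c^2 + 2f^2 + 2f + 2s^2) + 1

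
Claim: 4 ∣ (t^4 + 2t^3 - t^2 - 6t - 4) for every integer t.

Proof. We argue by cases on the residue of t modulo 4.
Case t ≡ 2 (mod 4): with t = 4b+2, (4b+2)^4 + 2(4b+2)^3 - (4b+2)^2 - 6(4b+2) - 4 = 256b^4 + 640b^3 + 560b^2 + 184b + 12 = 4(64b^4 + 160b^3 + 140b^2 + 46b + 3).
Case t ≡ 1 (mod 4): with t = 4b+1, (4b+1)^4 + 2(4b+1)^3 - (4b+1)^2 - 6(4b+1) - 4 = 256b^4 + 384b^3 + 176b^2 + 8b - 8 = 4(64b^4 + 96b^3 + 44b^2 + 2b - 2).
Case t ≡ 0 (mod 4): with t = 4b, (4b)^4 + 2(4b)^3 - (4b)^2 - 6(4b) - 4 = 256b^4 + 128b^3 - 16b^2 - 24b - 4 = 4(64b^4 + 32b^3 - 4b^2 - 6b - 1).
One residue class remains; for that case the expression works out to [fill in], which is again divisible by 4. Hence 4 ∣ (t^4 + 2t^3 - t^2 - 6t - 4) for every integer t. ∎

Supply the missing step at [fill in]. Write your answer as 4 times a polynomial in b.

4(64b^4 + 224b^3 + 284b^2 + 150b + 26)

The residues treated are {2, 1, 0}, so the missing case is t ≡ 3 (mod 4); write t = 4b+3.
Then (4b+3)^4 + 2(4b+3)^3 - (4b+3)^2 - 6(4b+3) - 4 = 256b^4 + 896b^3 + 1136b^2 + 600b + 104 = 4(64b^4 + 224b^3 + 284b^2 + 150b + 26).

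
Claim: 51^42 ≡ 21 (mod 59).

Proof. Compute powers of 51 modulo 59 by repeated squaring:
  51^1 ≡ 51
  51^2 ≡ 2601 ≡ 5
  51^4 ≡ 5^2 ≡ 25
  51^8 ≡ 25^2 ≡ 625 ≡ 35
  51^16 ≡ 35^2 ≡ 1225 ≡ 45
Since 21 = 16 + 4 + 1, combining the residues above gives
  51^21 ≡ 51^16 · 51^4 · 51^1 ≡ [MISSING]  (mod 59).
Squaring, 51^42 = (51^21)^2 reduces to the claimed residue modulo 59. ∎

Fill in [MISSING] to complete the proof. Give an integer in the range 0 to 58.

27

51^16 · 51^4 · 51^1 ≡ 45 · 25 · 51 = 57375.
57375 mod 59 = 27, so 51^21 ≡ 27 (mod 59).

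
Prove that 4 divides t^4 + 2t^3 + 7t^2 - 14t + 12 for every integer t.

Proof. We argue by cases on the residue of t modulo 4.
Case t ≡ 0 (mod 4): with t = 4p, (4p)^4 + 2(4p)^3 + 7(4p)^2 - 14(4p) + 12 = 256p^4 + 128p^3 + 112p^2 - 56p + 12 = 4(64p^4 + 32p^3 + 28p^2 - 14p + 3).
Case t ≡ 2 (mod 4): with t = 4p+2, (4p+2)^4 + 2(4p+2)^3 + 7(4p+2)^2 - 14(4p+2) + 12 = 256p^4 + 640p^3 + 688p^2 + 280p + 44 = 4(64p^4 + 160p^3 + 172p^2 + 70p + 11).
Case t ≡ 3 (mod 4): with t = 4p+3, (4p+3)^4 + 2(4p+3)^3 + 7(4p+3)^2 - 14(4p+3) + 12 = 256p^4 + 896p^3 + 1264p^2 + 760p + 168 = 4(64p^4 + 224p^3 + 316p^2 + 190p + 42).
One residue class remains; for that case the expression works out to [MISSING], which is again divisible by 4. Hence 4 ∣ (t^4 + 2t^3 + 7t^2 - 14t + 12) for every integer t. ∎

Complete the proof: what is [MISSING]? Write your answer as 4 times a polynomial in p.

4(64p^4 + 96p^3 + 76p^2 + 10p + 2)

Only t ≡ 1 (mod 4) is unaccounted for. Put t = 4p+1:
(4p+1)^4 + 2(4p+1)^3 + 7(4p+1)^2 - 14(4p+1) + 12 expands to 256p^4 + 384p^3 + 304p^2 + 40p + 8,
and factoring out 4 leaves 4(64p^4 + 96p^3 + 76p^2 + 10p + 2).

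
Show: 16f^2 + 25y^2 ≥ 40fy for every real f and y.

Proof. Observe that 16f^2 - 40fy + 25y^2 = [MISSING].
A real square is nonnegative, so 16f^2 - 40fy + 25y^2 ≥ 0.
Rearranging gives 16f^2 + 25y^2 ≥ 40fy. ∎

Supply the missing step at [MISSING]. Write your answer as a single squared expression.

(4f - 5y)^2

The leading and trailing coefficients are 4^2 and 5^2, and 40 = 2·4·5, so the trinomial is (4f - 5y)^2.
Hence 16f^2 - 40fy + 25y^2 ≥ 0.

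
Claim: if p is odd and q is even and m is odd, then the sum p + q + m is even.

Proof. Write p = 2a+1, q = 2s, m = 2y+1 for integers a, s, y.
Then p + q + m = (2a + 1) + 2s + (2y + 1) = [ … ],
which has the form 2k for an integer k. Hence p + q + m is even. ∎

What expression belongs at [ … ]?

(2a + 1) + 2s + (2y + 1) = 2a + 2s + 2y + 2
= 2(a + s + y + 1).
Since a + s + y + 1 is an integer, the sum is of the form 2k for an integer k.

2(a + s + y + 1)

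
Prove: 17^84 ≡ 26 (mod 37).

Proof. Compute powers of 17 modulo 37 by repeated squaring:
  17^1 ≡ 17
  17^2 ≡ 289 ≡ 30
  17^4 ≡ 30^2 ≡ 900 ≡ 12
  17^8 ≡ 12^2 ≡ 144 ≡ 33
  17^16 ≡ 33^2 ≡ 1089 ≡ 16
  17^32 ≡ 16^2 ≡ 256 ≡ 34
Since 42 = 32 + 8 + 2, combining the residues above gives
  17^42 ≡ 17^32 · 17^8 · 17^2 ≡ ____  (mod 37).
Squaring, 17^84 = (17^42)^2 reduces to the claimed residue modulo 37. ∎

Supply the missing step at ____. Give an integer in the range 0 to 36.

Multiply the listed residues: 34 · 33 · 30 = 1122 → 33660.
Reducing modulo 37: 33660 = 909·37 + 27, so 17^42 ≡ 27.

27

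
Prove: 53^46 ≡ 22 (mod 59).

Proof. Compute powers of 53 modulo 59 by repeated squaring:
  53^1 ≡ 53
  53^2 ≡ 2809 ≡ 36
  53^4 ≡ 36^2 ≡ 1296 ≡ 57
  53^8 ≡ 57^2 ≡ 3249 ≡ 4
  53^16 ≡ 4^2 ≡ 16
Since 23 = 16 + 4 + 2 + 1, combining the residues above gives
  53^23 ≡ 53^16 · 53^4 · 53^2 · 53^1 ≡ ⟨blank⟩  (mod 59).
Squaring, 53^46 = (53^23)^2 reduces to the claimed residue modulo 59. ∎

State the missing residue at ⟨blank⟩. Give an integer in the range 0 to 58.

Multiply the listed residues: 16 · 57 · 36 · 53 = 912 → 32832 → 1740096.
Reducing modulo 59: 1740096 = 29493·59 + 9, so 53^23 ≡ 9.

9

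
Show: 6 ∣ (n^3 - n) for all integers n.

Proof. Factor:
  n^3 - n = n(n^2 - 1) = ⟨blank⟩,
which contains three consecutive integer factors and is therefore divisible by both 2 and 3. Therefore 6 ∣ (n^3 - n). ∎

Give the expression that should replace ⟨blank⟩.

n(n^2 - 1) = n(n - 1)(n + 1) = (n - 1)n(n + 1).
These three factors are consecutive integers, so their product is divisible by 6.

(n - 1)n(n + 1)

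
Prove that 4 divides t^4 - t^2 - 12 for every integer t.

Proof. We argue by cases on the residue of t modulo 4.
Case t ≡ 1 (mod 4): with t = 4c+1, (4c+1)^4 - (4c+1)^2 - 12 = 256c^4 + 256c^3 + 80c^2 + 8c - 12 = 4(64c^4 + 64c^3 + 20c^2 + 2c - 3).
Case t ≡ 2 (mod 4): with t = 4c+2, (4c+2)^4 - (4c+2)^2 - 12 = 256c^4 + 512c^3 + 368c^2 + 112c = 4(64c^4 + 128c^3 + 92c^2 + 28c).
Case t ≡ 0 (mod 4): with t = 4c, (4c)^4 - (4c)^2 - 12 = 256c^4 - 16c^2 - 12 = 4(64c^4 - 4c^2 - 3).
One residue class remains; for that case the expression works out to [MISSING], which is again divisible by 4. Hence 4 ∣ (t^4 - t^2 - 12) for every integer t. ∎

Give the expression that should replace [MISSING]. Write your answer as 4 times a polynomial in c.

4(64c^4 + 192c^3 + 212c^2 + 102c + 15)

Only t ≡ 3 (mod 4) is unaccounted for. Put t = 4c+3:
(4c+3)^4 - (4c+3)^2 - 12 expands to 256c^4 + 768c^3 + 848c^2 + 408c + 60,
and factoring out 4 leaves 4(64c^4 + 192c^3 + 212c^2 + 102c + 15).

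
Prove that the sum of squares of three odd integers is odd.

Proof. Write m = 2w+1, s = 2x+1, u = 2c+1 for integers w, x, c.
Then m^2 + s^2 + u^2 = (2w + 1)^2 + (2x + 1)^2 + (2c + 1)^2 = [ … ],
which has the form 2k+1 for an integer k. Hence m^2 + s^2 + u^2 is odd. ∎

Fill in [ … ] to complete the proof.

2(2c^2 + 2c + 2w^2 + 2w + 2x^2 + 2x + 1) + 1

(2w + 1)^2 + (2x + 1)^2 + (2c + 1)^2 = 4c^2 + 4c + 4w^2 + 4w + 4x^2 + 4x + 3
= 2(2c^2 + 2c + 2w^2 + 2w + 2x^2 + 2x + 1) + 1.
Since 2c^2 + 2c + 2w^2 + 2w + 2x^2 + 2x + 1 is an integer, the sum of squares is of the form 2k+1 for an integer k.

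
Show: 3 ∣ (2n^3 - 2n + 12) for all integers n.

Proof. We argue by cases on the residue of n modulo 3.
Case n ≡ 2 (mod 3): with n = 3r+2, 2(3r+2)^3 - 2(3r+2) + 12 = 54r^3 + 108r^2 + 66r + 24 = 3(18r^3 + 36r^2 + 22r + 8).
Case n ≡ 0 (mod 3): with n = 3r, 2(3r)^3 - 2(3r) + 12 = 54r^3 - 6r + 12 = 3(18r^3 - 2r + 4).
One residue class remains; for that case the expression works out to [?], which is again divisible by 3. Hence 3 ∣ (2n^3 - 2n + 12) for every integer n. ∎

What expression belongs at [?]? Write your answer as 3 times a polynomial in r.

The residues treated are {2, 0}, so the missing case is n ≡ 1 (mod 3); write n = 3r+1.
Then 2(3r+1)^3 - 2(3r+1) + 12 = 54r^3 + 54r^2 + 12r + 12 = 3(18r^3 + 18r^2 + 4r + 4).

3(18r^3 + 18r^2 + 4r + 4)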